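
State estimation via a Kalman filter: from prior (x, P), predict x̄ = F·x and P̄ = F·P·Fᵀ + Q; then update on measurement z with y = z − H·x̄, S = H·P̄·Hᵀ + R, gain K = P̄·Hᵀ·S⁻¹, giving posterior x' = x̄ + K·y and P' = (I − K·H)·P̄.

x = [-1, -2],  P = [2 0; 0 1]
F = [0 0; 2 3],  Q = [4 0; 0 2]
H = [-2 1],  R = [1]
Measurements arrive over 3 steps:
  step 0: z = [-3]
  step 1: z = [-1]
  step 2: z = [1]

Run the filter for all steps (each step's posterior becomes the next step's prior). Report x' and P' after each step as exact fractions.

step 0: x̄ = F·x = [0, -8]
step 0: P̄ = F·P·Fᵀ + Q = [4 0; 0 19]
step 0: y = z − H·x̄ = [5]
step 0: S = H·P̄·Hᵀ + R = [36]
step 0: K = P̄·Hᵀ·S⁻¹ = [-2/9; 19/36]
step 0: x' = x̄ + K·y = [-10/9, -193/36]
step 0: P' = (I − K·H)·P̄ = [20/9 38/9; 38/9 323/36]
step 1: x̄ = F·x = [0, -659/36]
step 1: P̄ = F·P·Fᵀ + Q = [4 0; 0 5123/36]
step 1: y = z − H·x̄ = [623/36]
step 1: S = H·P̄·Hᵀ + R = [5735/36]
step 1: K = P̄·Hᵀ·S⁻¹ = [-288/5735; 5123/5735]
step 1: x' = x̄ + K·y = [-4984/5735, -16326/5735]
step 1: P' = (I − K·H)·P̄ = [20636/5735 40984/5735; 40984/5735 87091/5735]
step 2: x̄ = F·x = [0, -58946/5735]
step 2: P̄ = F·P·Fᵀ + Q = [4 0; 0 1369641/5735]
step 2: y = z − H·x̄ = [64681/5735]
step 2: S = H·P̄·Hᵀ + R = [1467136/5735]
step 2: K = P̄·Hᵀ·S⁻¹ = [-5735/183392; 1369641/1467136]
step 2: x' = x̄ + K·y = [-64681/183392, 367559/1467136]
step 2: P' = (I − K·H)·P̄ = [85961/22924 1369641/183392; 1369641/183392 23283897/1467136]

step 0: x' = [-10/9, -193/36], P' = [20/9 38/9; 38/9 323/36]
step 1: x' = [-4984/5735, -16326/5735], P' = [20636/5735 40984/5735; 40984/5735 87091/5735]
step 2: x' = [-64681/183392, 367559/1467136], P' = [85961/22924 1369641/183392; 1369641/183392 23283897/1467136]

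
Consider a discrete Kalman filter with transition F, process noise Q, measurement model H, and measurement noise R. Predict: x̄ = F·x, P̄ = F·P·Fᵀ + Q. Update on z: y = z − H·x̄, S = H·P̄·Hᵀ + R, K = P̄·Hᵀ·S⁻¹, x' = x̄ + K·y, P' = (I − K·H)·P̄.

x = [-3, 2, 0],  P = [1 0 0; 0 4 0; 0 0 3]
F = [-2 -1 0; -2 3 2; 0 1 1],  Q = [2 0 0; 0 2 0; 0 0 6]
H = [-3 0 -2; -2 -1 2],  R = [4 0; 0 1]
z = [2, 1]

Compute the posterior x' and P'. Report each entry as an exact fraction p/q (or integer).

x̄ = F·x = [4, 12, 2]
P̄ = F·P·Fᵀ + Q = [10 -8 -4; -8 54 18; -4 18 13]
y = z − H·x̄ = [18, 17]
S = H·P̄·Hᵀ + R = [98 28; 28 75]
K = P̄·Hᵀ·S⁻¹ = [-545/3283 -96/469; -422/3283 10/469; -107/469 20/67]
x' = x̄ + K·y = [-8102/3283, 32990/3283, 1392/469]
P' = (I − K·H)·P̄ = [7400/3283 -34148/3283 -1430/469; -34148/3283 172358/3283 7438/469; -1430/469 7438/469 337/67]

x' = [-8102/3283, 32990/3283, 1392/469]
P' = [7400/3283 -34148/3283 -1430/469; -34148/3283 172358/3283 7438/469; -1430/469 7438/469 337/67]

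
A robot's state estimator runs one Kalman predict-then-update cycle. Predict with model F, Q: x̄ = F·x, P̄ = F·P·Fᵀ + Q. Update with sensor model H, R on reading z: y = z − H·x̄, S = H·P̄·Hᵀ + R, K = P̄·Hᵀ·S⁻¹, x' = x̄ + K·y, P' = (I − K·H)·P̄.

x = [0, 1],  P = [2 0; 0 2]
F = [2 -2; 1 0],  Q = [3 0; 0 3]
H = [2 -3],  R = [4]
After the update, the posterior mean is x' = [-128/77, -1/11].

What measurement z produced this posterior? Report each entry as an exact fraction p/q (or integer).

z = [-3]

x̄ = F·x = [-2, 0]
P̄ = F·P·Fᵀ + Q = [19 4; 4 5]
S = H·P̄·Hᵀ + R = [77]
K = P̄·Hᵀ·S⁻¹ = [26/77; -1/11]
x' − x̄ = [26/77, -1/11] = K·y
y = (KᵀK)⁻¹·Kᵀ·(x' − x̄) = [1]
z = y + H·x̄ = [1] + [-4] = [-3]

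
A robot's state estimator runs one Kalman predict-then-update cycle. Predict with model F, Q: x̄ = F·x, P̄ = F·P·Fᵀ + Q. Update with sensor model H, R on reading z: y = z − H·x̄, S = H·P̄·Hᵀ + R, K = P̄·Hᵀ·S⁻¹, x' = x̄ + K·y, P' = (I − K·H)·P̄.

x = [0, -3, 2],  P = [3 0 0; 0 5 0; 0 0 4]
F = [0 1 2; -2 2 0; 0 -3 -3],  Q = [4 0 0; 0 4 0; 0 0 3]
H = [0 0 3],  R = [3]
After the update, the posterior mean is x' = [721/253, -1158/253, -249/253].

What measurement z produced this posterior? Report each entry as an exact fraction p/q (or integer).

x̄ = F·x = [1, -6, 3]
P̄ = F·P·Fᵀ + Q = [25 10 -39; 10 36 -30; -39 -30 84]
S = H·P̄·Hᵀ + R = [759]
K = P̄·Hᵀ·S⁻¹ = [-39/253; -30/253; 84/253]
x' − x̄ = [468/253, 360/253, -1008/253] = K·y
y = (KᵀK)⁻¹·Kᵀ·(x' − x̄) = [-12]
z = y + H·x̄ = [-12] + [9] = [-3]

z = [-3]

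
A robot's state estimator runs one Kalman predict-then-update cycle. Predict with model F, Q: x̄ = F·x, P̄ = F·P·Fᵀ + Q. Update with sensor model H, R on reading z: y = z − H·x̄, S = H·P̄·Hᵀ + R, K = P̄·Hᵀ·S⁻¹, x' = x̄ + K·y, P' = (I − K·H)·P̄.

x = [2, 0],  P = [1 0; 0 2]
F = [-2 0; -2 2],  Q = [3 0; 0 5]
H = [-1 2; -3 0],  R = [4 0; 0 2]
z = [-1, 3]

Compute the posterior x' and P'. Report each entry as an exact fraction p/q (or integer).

x' = [-743/681, -256/227]
P' = [440/2043 74/681; 74/681 225/227]

x̄ = F·x = [-4, -4]
P̄ = F·P·Fᵀ + Q = [7 4; 4 17]
y = z − H·x̄ = [3, -9]
S = H·P̄·Hᵀ + R = [63 -3; -3 65]
K = P̄·Hᵀ·S⁻¹ = [1/2043 -220/681; 319/681 -37/227]
x' = x̄ + K·y = [-743/681, -256/227]
P' = (I − K·H)·P̄ = [440/2043 74/681; 74/681 225/227]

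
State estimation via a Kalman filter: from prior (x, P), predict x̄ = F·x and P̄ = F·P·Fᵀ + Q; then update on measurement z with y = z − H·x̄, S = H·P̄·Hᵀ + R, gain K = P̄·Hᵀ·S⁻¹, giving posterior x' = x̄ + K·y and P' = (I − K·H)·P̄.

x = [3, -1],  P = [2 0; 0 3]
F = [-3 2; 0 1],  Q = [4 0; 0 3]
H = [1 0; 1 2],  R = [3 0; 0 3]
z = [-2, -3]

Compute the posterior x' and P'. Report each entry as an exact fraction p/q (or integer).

x̄ = F·x = [-11, -1]
P̄ = F·P·Fᵀ + Q = [34 6; 6 6]
y = z − H·x̄ = [9, 10]
S = H·P̄·Hᵀ + R = [37 46; 46 85]
K = P̄·Hᵀ·S⁻¹ = [258/343 46/343; -106/343 130/343]
x' = x̄ + K·y = [-991/343, 3/343]
P' = (I − K·H)·P̄ = [774/343 -318/343; -318/343 354/343]

x' = [-991/343, 3/343]
P' = [774/343 -318/343; -318/343 354/343]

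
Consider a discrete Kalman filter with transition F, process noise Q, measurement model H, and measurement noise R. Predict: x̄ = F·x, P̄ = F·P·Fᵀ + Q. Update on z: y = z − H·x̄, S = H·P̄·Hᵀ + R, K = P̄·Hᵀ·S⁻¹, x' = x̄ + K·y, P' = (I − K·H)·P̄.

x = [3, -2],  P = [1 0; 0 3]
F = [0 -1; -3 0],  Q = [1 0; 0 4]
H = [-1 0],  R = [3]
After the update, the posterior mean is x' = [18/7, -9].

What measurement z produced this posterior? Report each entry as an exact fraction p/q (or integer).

x̄ = F·x = [2, -9]
P̄ = F·P·Fᵀ + Q = [4 0; 0 13]
S = H·P̄·Hᵀ + R = [7]
K = P̄·Hᵀ·S⁻¹ = [-4/7; 0]
x' − x̄ = [4/7, 0] = K·y
y = (KᵀK)⁻¹·Kᵀ·(x' − x̄) = [-1]
z = y + H·x̄ = [-1] + [-2] = [-3]

z = [-3]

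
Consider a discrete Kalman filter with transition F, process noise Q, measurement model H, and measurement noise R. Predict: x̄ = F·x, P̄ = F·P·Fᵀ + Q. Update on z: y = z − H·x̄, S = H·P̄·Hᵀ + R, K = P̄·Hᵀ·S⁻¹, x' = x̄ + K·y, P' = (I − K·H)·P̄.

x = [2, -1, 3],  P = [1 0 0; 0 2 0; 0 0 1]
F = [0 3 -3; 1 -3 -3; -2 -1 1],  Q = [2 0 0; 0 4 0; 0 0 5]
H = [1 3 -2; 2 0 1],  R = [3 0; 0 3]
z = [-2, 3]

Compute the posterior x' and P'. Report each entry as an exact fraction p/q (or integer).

x' = [14779/5335, -643/165, -18006/5335]
P' = [16392/5335 -223/55 -24603/5335; -223/55 2179/330 412/55; -24603/5335 412/55 48342/5335]

x̄ = F·x = [-12, -4, 0]
P̄ = F·P·Fᵀ + Q = [29 -9 -9; -9 32 1; -9 1 12]
y = z − H·x̄ = [22, 27]
S = H·P̄·Hᵀ + R = [338 10; 10 95]
K = P̄·Hᵀ·S⁻¹ = [47/1067 2727/5335; 17/66 -34/165; -93/1067 -288/5335]
x' = x̄ + K·y = [14779/5335, -643/165, -18006/5335]
P' = (I − K·H)·P̄ = [16392/5335 -223/55 -24603/5335; -223/55 2179/330 412/55; -24603/5335 412/55 48342/5335]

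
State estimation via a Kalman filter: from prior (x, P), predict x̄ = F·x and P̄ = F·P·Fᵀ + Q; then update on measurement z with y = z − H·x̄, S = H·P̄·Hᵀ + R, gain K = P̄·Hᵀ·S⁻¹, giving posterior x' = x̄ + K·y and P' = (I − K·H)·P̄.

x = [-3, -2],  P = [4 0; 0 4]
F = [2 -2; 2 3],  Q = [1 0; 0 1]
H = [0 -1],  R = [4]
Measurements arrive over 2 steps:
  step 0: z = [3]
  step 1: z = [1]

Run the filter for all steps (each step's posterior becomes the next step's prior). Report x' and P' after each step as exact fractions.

step 0: x' = [-62/19, -69/19], P' = [1817/57 -32/57; -32/57 212/57]
step 1: x' = [104098/9077, -12821/9077], P' = [724937/9077 23728/9077; 23728/9077 35396/9077]

step 0: x̄ = F·x = [-2, -12]
step 0: P̄ = F·P·Fᵀ + Q = [33 -8; -8 53]
step 0: y = z − H·x̄ = [-9]
step 0: S = H·P̄·Hᵀ + R = [57]
step 0: K = P̄·Hᵀ·S⁻¹ = [8/57; -53/57]
step 0: x' = x̄ + K·y = [-62/19, -69/19]
step 0: P' = (I − K·H)·P̄ = [1817/57 -32/57; -32/57 212/57]
step 1: x̄ = F·x = [14/19, -331/19]
step 1: P̄ = F·P·Fᵀ + Q = [8429/57 5932/57; 5932/57 8849/57]
step 1: y = z − H·x̄ = [-312/19]
step 1: S = H·P̄·Hᵀ + R = [9077/57]
step 1: K = P̄·Hᵀ·S⁻¹ = [-5932/9077; -8849/9077]
step 1: x' = x̄ + K·y = [104098/9077, -12821/9077]
step 1: P' = (I − K·H)·P̄ = [724937/9077 23728/9077; 23728/9077 35396/9077]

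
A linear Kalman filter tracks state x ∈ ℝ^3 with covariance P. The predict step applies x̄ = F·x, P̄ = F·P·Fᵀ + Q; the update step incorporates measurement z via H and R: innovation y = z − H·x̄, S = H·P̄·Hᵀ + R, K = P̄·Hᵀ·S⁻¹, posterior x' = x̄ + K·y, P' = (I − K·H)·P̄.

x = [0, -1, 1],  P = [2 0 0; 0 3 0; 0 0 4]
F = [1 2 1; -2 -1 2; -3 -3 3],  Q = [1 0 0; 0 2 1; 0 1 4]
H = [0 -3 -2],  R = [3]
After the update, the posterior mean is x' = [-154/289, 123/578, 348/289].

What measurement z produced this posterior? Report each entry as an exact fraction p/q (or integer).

x̄ = F·x = [-1, 3, 6]
P̄ = F·P·Fᵀ + Q = [19 -2 -12; -2 29 46; -12 46 85]
S = H·P̄·Hᵀ + R = [1156]
K = P̄·Hᵀ·S⁻¹ = [15/578; -179/1156; -77/289]
x' − x̄ = [135/289, -1611/578, -1386/289] = K·y
y = (KᵀK)⁻¹·Kᵀ·(x' − x̄) = [18]
z = y + H·x̄ = [18] + [-21] = [-3]

z = [-3]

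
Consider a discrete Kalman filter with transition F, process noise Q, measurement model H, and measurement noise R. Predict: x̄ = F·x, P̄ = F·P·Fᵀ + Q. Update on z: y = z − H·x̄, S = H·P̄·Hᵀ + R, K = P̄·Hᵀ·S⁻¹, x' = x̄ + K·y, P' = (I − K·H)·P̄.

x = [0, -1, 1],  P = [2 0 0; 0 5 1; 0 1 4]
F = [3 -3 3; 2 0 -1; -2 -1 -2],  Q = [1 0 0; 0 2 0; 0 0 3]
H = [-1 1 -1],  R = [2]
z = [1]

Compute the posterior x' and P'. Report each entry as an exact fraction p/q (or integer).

x̄ = F·x = [6, -1, -1]
P̄ = F·P·Fᵀ + Q = [82 3 -18; 3 14 1; -18 1 36]
y = z − H·x̄ = [7]
S = H·P̄·Hᵀ + R = [90]
K = P̄·Hᵀ·S⁻¹ = [-61/90; 1/9; -17/90]
x' = x̄ + K·y = [113/90, -2/9, -209/90]
P' = (I − K·H)·P̄ = [3659/90 88/9 -2657/90; 88/9 116/9 26/9; -2657/90 26/9 2951/90]

x' = [113/90, -2/9, -209/90]
P' = [3659/90 88/9 -2657/90; 88/9 116/9 26/9; -2657/90 26/9 2951/90]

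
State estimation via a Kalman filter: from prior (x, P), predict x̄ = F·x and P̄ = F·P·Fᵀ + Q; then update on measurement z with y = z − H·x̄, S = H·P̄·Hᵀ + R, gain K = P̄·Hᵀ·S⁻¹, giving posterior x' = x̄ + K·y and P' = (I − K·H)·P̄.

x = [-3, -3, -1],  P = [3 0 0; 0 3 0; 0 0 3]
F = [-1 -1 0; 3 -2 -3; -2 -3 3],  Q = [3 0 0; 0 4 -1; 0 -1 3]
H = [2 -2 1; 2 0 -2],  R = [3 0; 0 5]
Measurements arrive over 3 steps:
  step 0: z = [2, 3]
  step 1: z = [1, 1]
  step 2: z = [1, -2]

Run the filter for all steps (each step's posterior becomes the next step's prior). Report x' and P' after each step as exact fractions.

step 0: x' = [48361/10204, 82849/15306, 103735/30612], P' = [128145/20408 94459/10204 126445/20408; 94459/10204 224527/15306 297337/30612; 126445/20408 297337/30612 447115/61224]
step 1: x' = [-2315269401/532128143, -3750006328/532128143, -2567364345/532128143], P' = [16500768099/532128143 24680239433/532128143 16670599189/532128143; 24680239433/532128143 37434653700/532128143 25218548558/532128143; 16670599189/532128143 25218548558/532128143 17441621189/532128143]
step 2: x' = [64403504118521/9836982537967, 7466109650492/756690964459, 75112399849723/9836982537967], P' = [650317317281462/9836982537967 75074055637579/756690964459 661559541822862/9836982537967; 75074055637579/756690964459 113407879404546/756690964459 76777673840434/756690964459; 661559541822862/9836982537967 76777673840434/756690964459 684101327599602/9836982537967]

step 0: x̄ = F·x = [6, 0, 12]
step 0: P̄ = F·P·Fᵀ + Q = [9 -3 15; -3 70 -28; 15 -28 69]
step 0: y = z − H·x̄ = [-22, 15]
step 0: S = H·P̄·Hᵀ + R = [584 -232; -232 197]
step 0: K = P̄·Hᵀ·S⁻¹ = [1633/20408 85/2551; -11339/30612 -1396/7653; 5479/61224 -3389/7653]
step 0: x' = x̄ + K·y = [48361/10204, 82849/15306, 103735/30612]
step 0: P' = (I − K·H)·P̄ = [128145/20408 94459/10204 126445/20408; 94459/10204 224527/15306 297337/30612; 126445/20408 297337/30612 447115/61224]
step 1: x̄ = F·x = [-310781/30612, -51838/7653, -158685/10204]
step 1: P̄ = F·P·Fᵀ + Q = [2599723/61224 374773/7653 1124979/20408; 374773/7653 603536/7653 151544/2551; 1124979/20408 151544/2551 1791105/20408]
step 1: y = z − H·x̄ = [713525/30612, -74984/7653]
step 1: S = H·P̄·Hᵀ + R = [10235083/61224 -1135531/15306; -1135531/15306 649847/7653]
step 1: K = P̄·Hᵀ·S⁻¹ = [103885507/532128143 -67932436/532128143; -96759992/532128143 -215323650/532128143; 115240817/532128143 -308408800/532128143]
step 1: x' = x̄ + K·y = [-2315269401/532128143, -3750006328/532128143, -2567364345/532128143]
step 1: P' = (I − K·H)·P̄ = [16500768099/532128143 24680239433/532128143 16670599189/532128143; 24680239433/532128143 37434653700/532128143 25218548558/532128143; 16670599189/532128143 25218548558/532128143 17441621189/532128143]
step 2: x̄ = F·x = [6065275729/532128143, 8256297488/532128143, 8178464751/532128143]
step 2: P̄ = F·P·Fᵀ + Q = [104892285094/532128143 126354206911/532128143 143039251222/532128143; 126354206911/532128143 163737555062/532128143 170410031106/532128143; 143039251222/532128143 170410031106/532128143 203667739710/532128143]
step 2: y = z − H·x̄ = [-3264293090/532128143, 3162121758/532128143]
step 2: S = H·P̄·Hᵀ + R = [159466709939/532128143 -97621544708/532128143; -97621544708/532128143 92586730155/532128143]
step 2: K = P̄·Hᵀ·S⁻¹ = [3422909936244/9836982537967 -4496889816560/9836982537967; 36675435500/756690964459 -681447281142/756690964459; 3666963798014/9836982537967 -9016714310696/9836982537967]
step 2: x' = x̄ + K·y = [64403504118521/9836982537967, 7466109650492/756690964459, 75112399849723/9836982537967]
step 2: P' = (I − K·H)·P̄ = [650317317281462/9836982537967 75074055637579/756690964459 661559541822862/9836982537967; 75074055637579/756690964459 113407879404546/756690964459 76777673840434/756690964459; 661559541822862/9836982537967 76777673840434/756690964459 684101327599602/9836982537967]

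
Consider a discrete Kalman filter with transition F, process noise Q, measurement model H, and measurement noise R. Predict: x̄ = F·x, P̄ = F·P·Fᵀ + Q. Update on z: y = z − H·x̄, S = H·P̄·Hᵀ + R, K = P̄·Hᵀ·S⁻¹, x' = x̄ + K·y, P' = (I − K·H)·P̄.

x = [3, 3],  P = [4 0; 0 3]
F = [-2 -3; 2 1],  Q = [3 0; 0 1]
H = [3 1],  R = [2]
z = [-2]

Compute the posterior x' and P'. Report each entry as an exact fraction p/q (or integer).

x̄ = F·x = [-15, 9]
P̄ = F·P·Fᵀ + Q = [46 -25; -25 20]
y = z − H·x̄ = [34]
S = H·P̄·Hᵀ + R = [286]
K = P̄·Hᵀ·S⁻¹ = [113/286; -5/26]
x' = x̄ + K·y = [-224/143, 32/13]
P' = (I − K·H)·P̄ = [387/286 -85/26; -85/26 245/26]

x' = [-224/143, 32/13]
P' = [387/286 -85/26; -85/26 245/26]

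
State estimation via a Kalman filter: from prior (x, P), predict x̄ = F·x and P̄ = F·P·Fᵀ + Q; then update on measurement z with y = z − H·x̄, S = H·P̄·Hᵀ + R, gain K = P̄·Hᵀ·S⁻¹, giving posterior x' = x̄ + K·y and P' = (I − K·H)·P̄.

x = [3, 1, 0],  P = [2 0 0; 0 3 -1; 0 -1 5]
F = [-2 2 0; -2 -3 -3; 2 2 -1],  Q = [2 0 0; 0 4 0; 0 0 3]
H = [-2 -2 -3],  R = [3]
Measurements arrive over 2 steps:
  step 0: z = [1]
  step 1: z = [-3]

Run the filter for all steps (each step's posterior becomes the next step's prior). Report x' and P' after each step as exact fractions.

step 0: x' = [-2294/587, -5183/587, 4788/587], P' = [9998/587 -7748/587 -1446/587; -7748/587 28742/587 -13896/587; -1446/587 -13896/587 10320/587]
step 1: x' = [18612374/1219953, -950885/1219953, -1008083/116186], P' = [157454546/1219953 -27135512/1219953 -4123080/58093; -27135512/1219953 16595174/1219953 328680/58093; -4123080/58093 328680/58093 726729/16598]

step 0: x̄ = F·x = [-4, -9, 8]
step 0: P̄ = F·P·Fᵀ + Q = [22 -4 6; -4 66 -8; 6 -8 32]
step 0: y = z − H·x̄ = [-1]
step 0: S = H·P̄·Hᵀ + R = [587]
step 0: K = P̄·Hᵀ·S⁻¹ = [-54/587; -100/587; -92/587]
step 0: x' = x̄ + K·y = [-2294/587, -5183/587, 4788/587]
step 0: P' = (I − K·H)·P̄ = [9998/587 -7748/587 -1446/587; -7748/587 28742/587 -13896/587; -1446/587 -13896/587 10320/587]
step 1: x̄ = F·x = [-5778/587, 5773/587, -19742/587]
step 1: P̄ = F·P·Fᵀ + Q = [218118/587 -73256/587 99876/587; -73256/587 33442/587 -56532/587; 99876/587 -56532/587 166425/587]
step 1: y = z − H·x̄ = [-60997/587]
step 1: S = H·P̄·Hᵀ + R = [2439906/587]
step 1: K = P̄·Hᵀ·S⁻¹ = [-294676/1219953; 124612/1219953; -27903/116186]
step 1: x' = x̄ + K·y = [18612374/1219953, -950885/1219953, -1008083/116186]
step 1: P' = (I − K·H)·P̄ = [157454546/1219953 -27135512/1219953 -4123080/58093; -27135512/1219953 16595174/1219953 328680/58093; -4123080/58093 328680/58093 726729/16598]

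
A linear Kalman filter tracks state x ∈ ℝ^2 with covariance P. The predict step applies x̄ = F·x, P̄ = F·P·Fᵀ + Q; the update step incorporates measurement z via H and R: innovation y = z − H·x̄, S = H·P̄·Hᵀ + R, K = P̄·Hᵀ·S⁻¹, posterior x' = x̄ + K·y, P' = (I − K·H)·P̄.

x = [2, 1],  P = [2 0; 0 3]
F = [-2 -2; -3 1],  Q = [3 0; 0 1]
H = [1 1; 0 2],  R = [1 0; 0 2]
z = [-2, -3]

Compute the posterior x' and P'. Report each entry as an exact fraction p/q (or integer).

x̄ = F·x = [-6, -5]
P̄ = F·P·Fᵀ + Q = [23 6; 6 22]
y = z − H·x̄ = [9, 7]
S = H·P̄·Hᵀ + R = [58 56; 56 90]
K = P̄·Hᵀ·S⁻¹ = [969/1042 -232/521; 14/521 246/521]
x' = x̄ + K·y = [-779/1042, -757/521]
P' = (I − K·H)·P̄ = [1433/1042 -232/521; -232/521 246/521]

x' = [-779/1042, -757/521]
P' = [1433/1042 -232/521; -232/521 246/521]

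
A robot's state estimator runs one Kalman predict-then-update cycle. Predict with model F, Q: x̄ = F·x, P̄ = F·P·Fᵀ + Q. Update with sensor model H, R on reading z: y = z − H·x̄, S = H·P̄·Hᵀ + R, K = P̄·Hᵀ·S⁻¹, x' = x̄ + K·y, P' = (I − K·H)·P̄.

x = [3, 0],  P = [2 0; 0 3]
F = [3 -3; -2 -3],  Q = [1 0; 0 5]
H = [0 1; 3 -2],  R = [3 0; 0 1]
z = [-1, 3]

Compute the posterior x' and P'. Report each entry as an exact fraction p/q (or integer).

x' = [4281/15760, -3581/3152]
P' = [21133/15760 5823/3152; 5823/3152 8745/3152]

x̄ = F·x = [9, -6]
P̄ = F·P·Fᵀ + Q = [46 15; 15 40]
y = z − H·x̄ = [5, -36]
S = H·P̄·Hᵀ + R = [43 -35; -35 395]
K = P̄·Hᵀ·S⁻¹ = [1941/3152 5169/15760; 2915/3152 -21/3152]
x' = x̄ + K·y = [4281/15760, -3581/3152]
P' = (I − K·H)·P̄ = [21133/15760 5823/3152; 5823/3152 8745/3152]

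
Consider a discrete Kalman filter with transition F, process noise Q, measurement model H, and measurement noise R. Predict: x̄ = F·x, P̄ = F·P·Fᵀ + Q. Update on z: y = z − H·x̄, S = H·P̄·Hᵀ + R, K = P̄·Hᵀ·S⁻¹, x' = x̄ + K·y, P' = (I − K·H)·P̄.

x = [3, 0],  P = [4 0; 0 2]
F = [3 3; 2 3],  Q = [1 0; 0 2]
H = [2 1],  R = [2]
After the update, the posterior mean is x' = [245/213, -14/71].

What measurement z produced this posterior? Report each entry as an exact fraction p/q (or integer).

z = [2]

x̄ = F·x = [9, 6]
P̄ = F·P·Fᵀ + Q = [55 42; 42 36]
S = H·P̄·Hᵀ + R = [426]
K = P̄·Hᵀ·S⁻¹ = [76/213; 20/71]
x' − x̄ = [-1672/213, -440/71] = K·y
y = (KᵀK)⁻¹·Kᵀ·(x' − x̄) = [-22]
z = y + H·x̄ = [-22] + [24] = [2]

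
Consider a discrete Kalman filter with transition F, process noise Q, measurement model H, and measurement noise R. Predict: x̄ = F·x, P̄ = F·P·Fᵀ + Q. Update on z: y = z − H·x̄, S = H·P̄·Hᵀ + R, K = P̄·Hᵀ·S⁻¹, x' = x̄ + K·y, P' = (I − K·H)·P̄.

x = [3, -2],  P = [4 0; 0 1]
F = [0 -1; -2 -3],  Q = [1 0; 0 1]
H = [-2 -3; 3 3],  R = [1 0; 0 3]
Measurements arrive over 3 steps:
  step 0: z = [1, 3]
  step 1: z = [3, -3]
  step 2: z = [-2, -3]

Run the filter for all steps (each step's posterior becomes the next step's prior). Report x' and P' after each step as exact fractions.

step 0: x' = [599/255, -149/85], P' = [259/255 -64/85; -64/85 109/170]
step 1: x' = [2599/8485, -29603/25455], P' = [5943/8485 -4177/8485; -4177/8485 10829/25455]
step 2: x' = [-165358/140059, 669843/560236], P' = [95065/140059 -66969/140059; -66969/140059 466331/1120472]

step 0: x̄ = F·x = [2, 0]
step 0: P̄ = F·P·Fᵀ + Q = [2 3; 3 26]
step 0: y = z − H·x̄ = [5, -3]
step 0: S = H·P̄·Hᵀ + R = [279 -291; -291 309]
step 0: K = P̄·Hᵀ·S⁻¹ = [58/255 67/255; -71/170 -19/170]
step 0: x' = x̄ + K·y = [599/255, -149/85]
step 0: P' = (I − K·H)·P̄ = [259/255 -64/85; -64/85 109/170]
step 1: x̄ = F·x = [149/85, 143/255]
step 1: P̄ = F·P·Fᵀ + Q = [279/170 71/170; 71/170 917/510]
step 1: y = z − H·x̄ = [696/85, -169/17]
step 1: S = H·P̄·Hᵀ + R = [4889/170 -549/17; -549/17 705/17]
step 1: K = P̄·Hᵀ·S⁻¹ = [129/1697 1766/8485; -495/1697 -1702/25455]
step 1: x' = x̄ + K·y = [2599/8485, -29603/25455]
step 1: P' = (I − K·H)·P̄ = [5943/8485 -4177/8485; -4177/8485 10829/25455]
step 2: x̄ = F·x = [29603/25455, 4881/1697]
step 2: P̄ = F·P·Fᵀ + Q = [36284/25455 495/1697; 495/1697 2924/1697]
step 2: y = z − H·x̄ = [227941/25455, -128273/8485]
step 2: S = H·P̄·Hᵀ + R = [654431/25455 -241273/8485; -241273/8485 310437/8485]
step 2: K = P̄·Hᵀ·S⁻¹ = [10777/140059 28096/140059; -327489/1120472 -69421/1120472]
step 2: x' = x̄ + K·y = [-165358/140059, 669843/560236]
step 2: P' = (I − K·H)·P̄ = [95065/140059 -66969/140059; -66969/140059 466331/1120472]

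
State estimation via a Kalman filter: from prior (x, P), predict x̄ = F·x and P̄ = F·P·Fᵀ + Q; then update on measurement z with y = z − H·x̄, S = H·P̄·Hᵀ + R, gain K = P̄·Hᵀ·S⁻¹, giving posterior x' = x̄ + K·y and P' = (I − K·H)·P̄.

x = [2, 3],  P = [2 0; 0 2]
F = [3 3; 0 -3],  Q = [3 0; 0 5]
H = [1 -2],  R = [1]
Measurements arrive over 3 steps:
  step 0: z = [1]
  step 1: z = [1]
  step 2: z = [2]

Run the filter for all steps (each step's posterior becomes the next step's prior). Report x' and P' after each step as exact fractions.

step 0: x̄ = F·x = [15, -9]
step 0: P̄ = F·P·Fᵀ + Q = [39 -18; -18 23]
step 0: y = z − H·x̄ = [-32]
step 0: S = H·P̄·Hᵀ + R = [204]
step 0: K = P̄·Hᵀ·S⁻¹ = [25/68; -16/51]
step 0: x' = x̄ + K·y = [55/17, 53/51]
step 0: P' = (I − K·H)·P̄ = [777/68 94/17; 94/17 149/51]
step 1: x̄ = F·x = [218/17, -53/17]
step 1: P̄ = F·P·Fᵀ + Q = [15753/68 -1293/17; -1293/17 532/17]
step 1: y = z − H·x̄ = [-307/17]
step 1: S = H·P̄·Hᵀ + R = [45021/68]
step 1: K = P̄·Hᵀ·S⁻¹ = [8699/15007; -9428/45021]
step 1: x' = x̄ + K·y = [35349/15007, 29899/45021]
step 1: P' = (I − K·H)·P̄ = [138051/15007 64676/15007; 64676/15007 101728/45021]
step 2: x̄ = F·x = [135946/15007, -29899/15007]
step 2: P̄ = F·P·Fᵀ + Q = [2756832/15007 -887268/15007; -887268/15007 380219/15007]
step 2: y = z − H·x̄ = [-165730/15007]
step 2: S = H·P̄·Hᵀ + R = [7841787/15007]
step 2: K = P̄·Hᵀ·S⁻¹ = [1510456/2613929; -1647706/7841787]
step 2: x' = x̄ + K·y = [6998422/2613929, 2572981/7841787]
step 2: P' = (I − K·H)·P̄ = [24104160/2613929 11296852/2613929; 11296852/2613929 17769131/7841787]

step 0: x' = [55/17, 53/51], P' = [777/68 94/17; 94/17 149/51]
step 1: x' = [35349/15007, 29899/45021], P' = [138051/15007 64676/15007; 64676/15007 101728/45021]
step 2: x' = [6998422/2613929, 2572981/7841787], P' = [24104160/2613929 11296852/2613929; 11296852/2613929 17769131/7841787]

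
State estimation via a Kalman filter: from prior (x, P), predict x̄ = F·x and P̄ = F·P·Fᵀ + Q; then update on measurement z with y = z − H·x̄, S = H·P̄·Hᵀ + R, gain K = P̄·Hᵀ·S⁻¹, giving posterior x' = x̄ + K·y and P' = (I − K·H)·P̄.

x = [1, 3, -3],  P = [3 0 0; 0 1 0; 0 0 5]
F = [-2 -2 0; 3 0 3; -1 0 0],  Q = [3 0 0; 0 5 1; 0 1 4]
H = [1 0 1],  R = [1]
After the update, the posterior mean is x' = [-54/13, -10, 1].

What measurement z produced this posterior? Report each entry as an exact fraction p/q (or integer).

x̄ = F·x = [-8, -6, -1]
P̄ = F·P·Fᵀ + Q = [19 -18 6; -18 77 -8; 6 -8 7]
S = H·P̄·Hᵀ + R = [39]
K = P̄·Hᵀ·S⁻¹ = [25/39; -2/3; 1/3]
x' − x̄ = [50/13, -4, 2] = K·y
y = (KᵀK)⁻¹·Kᵀ·(x' − x̄) = [6]
z = y + H·x̄ = [6] + [-9] = [-3]

z = [-3]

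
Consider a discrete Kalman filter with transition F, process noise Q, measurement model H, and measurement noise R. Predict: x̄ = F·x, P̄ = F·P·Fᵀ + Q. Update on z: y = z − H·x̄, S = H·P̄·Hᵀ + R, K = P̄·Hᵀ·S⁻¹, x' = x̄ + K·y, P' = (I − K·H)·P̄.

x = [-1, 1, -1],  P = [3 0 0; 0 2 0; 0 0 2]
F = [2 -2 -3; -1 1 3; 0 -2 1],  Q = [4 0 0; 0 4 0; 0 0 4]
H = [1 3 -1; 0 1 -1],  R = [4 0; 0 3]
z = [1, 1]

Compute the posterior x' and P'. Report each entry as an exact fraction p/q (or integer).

x' = [-549/1511, -349/1511, -2559/1511]
P' = [29402/1511 -13208/1511 -10022/1511; -13208/1511 7732/1511 7528/1511; -10022/1511 7528/1511 10786/1511]

x̄ = F·x = [-1, -1, -3]
P̄ = F·P·Fᵀ + Q = [42 -28 2; -28 27 2; 2 2 14]
y = z − H·x̄ = [2, -1]
S = H·P̄·Hᵀ + R = [119 57; 57 40]
K = P̄·Hᵀ·S⁻¹ = [-50/1511 -1062/1511; 615/1511 68/1511; 444/1511 -1086/1511]
x' = x̄ + K·y = [-549/1511, -349/1511, -2559/1511]
P' = (I − K·H)·P̄ = [29402/1511 -13208/1511 -10022/1511; -13208/1511 7732/1511 7528/1511; -10022/1511 7528/1511 10786/1511]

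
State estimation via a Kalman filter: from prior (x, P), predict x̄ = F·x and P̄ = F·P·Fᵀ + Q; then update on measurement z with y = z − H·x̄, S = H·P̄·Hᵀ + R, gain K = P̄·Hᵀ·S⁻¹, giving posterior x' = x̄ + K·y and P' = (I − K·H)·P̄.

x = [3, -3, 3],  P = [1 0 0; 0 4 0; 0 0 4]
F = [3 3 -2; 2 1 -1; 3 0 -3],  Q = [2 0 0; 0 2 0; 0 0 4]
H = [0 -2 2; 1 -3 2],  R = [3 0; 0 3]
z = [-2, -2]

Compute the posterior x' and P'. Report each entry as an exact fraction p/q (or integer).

x̄ = F·x = [-6, 0, 0]
P̄ = F·P·Fᵀ + Q = [63 26 33; 26 14 18; 33 18 49]
y = z − H·x̄ = [-2, 4]
S = H·P̄·Hᵀ + R = [111 114; 114 148]
K = P̄·Hᵀ·S⁻¹ = [-1871/1716 1355/1144; -137/429 109/286; 199/1716 493/1144]
x' = x̄ + K·y = [394/429, 928/429, 640/429]
P' = (I − K·H)·P̄ = [61289/3432 9467/858 32255/3432; 9467/858 3832/429 7253/858; 32255/3432 7253/858 29609/3432]

x' = [394/429, 928/429, 640/429]
P' = [61289/3432 9467/858 32255/3432; 9467/858 3832/429 7253/858; 32255/3432 7253/858 29609/3432]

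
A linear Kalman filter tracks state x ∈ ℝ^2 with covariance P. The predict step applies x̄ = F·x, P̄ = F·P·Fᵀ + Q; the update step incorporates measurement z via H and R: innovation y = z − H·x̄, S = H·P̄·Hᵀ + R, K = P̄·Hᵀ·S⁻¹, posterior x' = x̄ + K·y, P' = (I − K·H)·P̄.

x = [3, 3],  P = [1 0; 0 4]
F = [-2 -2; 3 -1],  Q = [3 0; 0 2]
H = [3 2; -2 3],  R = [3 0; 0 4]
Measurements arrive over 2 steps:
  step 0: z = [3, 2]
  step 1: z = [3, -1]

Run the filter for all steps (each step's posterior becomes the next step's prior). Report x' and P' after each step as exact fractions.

step 0: x̄ = F·x = [-12, 6]
step 0: P̄ = F·P·Fᵀ + Q = [23 2; 2 15]
step 0: y = z − H·x̄ = [27, -40]
step 0: S = H·P̄·Hᵀ + R = [294 -38; -38 207]
step 0: K = P̄·Hᵀ·S⁻¹ = [13591/59414 -4493/29707; 4505/29707 6711/29707]
step 0: x' = x̄ + K·y = [13429/59414, 31437/29707]
step 0: P' = (I − K·H)·P̄ = [14939/59414 -1011/29707; -1011/29707 8274/29707]
step 1: x̄ = F·x = [-76303/29707, -22587/59414]
step 1: P̄ = F·P·Fᵀ + Q = [144007/29707 -24225/29707; -24225/29707 281959/59414]
step 1: y = z − H·x̄ = [340617/29707, -296865/59414]
step 1: S = H·P̄·Hᵀ + R = [1658402/29707 -139290/29707; -139290/29707 4508743/59414]
step 1: K = P̄·Hᵀ·S⁻¹ = [54833619/250395698 -18337084/125197849; 18092153/125197849 27296691/125197849]
step 1: x' = x̄ + K·y = [168814027/250395698, 23457666/125197849]
step 1: P' = (I − K·H)·P̄ = [60530455/250395698 -4272627/125197849; -4272627/125197849 33547170/125197849]

step 0: x' = [13429/59414, 31437/29707], P' = [14939/59414 -1011/29707; -1011/29707 8274/29707]
step 1: x' = [168814027/250395698, 23457666/125197849], P' = [60530455/250395698 -4272627/125197849; -4272627/125197849 33547170/125197849]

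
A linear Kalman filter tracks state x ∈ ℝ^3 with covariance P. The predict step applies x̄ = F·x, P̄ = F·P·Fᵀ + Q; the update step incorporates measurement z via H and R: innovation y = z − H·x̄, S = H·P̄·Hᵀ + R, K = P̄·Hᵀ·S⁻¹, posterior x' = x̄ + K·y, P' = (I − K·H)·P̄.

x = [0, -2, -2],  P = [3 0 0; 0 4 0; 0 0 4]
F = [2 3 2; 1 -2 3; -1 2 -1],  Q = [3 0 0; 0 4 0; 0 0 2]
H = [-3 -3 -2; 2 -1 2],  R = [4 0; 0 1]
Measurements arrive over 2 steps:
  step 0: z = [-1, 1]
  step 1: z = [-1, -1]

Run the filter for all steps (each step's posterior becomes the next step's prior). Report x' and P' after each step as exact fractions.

step 0: x' = [39847/62599, -34742/187797, -135082/563391], P' = [180221/62599 -36535/62599 -193729/62599; -36535/62599 26473/62599 122369/187797; -193729/62599 122369/187797 1984435/563391]
step 1: x' = [375026833/953182396, 381318273/953182396, -165629093/238295599], P' = [1246593837/953182396 -269477791/953182396 -322312518/238295599; -269477791/953182396 349338037/953182396 76268358/238295599; -322312518/238295599 76268358/238295599 1135940444/714886797]

step 0: x̄ = F·x = [-10, -2, -2]
step 0: P̄ = F·P·Fᵀ + Q = [67 6 10; 6 59 -31; 10 -31 25]
step 0: y = z − H·x̄ = [-41, 23]
step 0: S = H·P̄·Hᵀ + R = [1094 -319; -319 608]
step 0: K = P̄·Hᵀ·S⁻¹ = [-10900/62599 9519/62599; -38545/187797 -53891/187797; 40123/563391 114641/563391]
step 0: x' = x̄ + K·y = [39847/62599, -34742/187797, -135082/563391]
step 0: P' = (I − K·H)·P̄ = [180221/62599 -36535/62599 -193729/62599; -36535/62599 26473/62599 122369/187797; -193729/62599 122369/187797 1984435/563391]
step 1: x̄ = F·x = [134404/563391, 17981/62599, -431993/563391]
step 1: P̄ = F·P·Fᵀ + Q = [4771198/563391 215212/62599 1229230/563391; 215212/62599 1015234/62599 7502/62599; 1229230/563391 7502/62599 2045944/563391]
step 1: y = z − H·x̄ = [-538678/563391, 193616/563391]
step 1: S = H·P̄·Hᵀ + R = [186037396/563391 -27772742/563391; -27772742/563391 38785201/563391]
step 1: K = P̄·Hᵀ·S⁻¹ = [-176423997/1906364792 184165321/953182396; -424863801/1906364792 -278146755/953182396; -14370862/714886797 109200706/714886797]
step 1: x' = x̄ + K·y = [375026833/953182396, 381318273/953182396, -165629093/238295599]
step 1: P' = (I − K·H)·P̄ = [1246593837/953182396 -269477791/953182396 -322312518/238295599; -269477791/953182396 349338037/953182396 76268358/238295599; -322312518/238295599 76268358/238295599 1135940444/714886797]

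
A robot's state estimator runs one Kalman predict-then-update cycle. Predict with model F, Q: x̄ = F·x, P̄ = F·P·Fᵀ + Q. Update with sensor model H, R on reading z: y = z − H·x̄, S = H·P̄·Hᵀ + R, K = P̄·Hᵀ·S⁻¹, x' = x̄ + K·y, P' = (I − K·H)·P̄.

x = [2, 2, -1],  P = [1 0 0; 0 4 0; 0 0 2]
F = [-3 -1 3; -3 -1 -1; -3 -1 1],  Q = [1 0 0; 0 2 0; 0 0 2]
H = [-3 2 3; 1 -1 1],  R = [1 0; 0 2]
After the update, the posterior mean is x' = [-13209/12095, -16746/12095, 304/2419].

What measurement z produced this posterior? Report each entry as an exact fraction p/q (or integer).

z = [1, 1]

x̄ = F·x = [-11, -7, -9]
P̄ = F·P·Fᵀ + Q = [32 7 19; 7 17 11; 19 11 17]
S = H·P̄·Hᵀ + R = [216 -55; -55 70]
K = P̄·Hᵀ·S⁻¹ = [134/2419 8129/12095; 655/2419 2746/12095; 499/2419 1256/2419]
x' − x̄ = [119836/12095, 67919/12095, 22075/2419] = K·y
y = (KᵀK)⁻¹·Kᵀ·(x' − x̄) = [9, 14]
z = y + H·x̄ = [9, 14] + [-8, -13] = [1, 1]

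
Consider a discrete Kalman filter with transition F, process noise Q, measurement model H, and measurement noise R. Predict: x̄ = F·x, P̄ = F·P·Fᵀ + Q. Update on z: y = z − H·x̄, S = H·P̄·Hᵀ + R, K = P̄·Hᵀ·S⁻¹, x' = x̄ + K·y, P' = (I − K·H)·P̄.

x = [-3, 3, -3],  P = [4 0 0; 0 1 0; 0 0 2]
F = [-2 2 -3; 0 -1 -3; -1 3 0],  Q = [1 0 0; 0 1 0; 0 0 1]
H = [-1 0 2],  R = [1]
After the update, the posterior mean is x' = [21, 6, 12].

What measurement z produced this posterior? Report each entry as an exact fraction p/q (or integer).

z = [3]

x̄ = F·x = [21, 6, 12]
P̄ = F·P·Fᵀ + Q = [39 16 14; 16 20 -3; 14 -3 14]
S = H·P̄·Hᵀ + R = [40]
K = P̄·Hᵀ·S⁻¹ = [-11/40; -11/20; 7/20]
x' − x̄ = [0, 0, 0] = K·y
y = (KᵀK)⁻¹·Kᵀ·(x' − x̄) = [0]
z = y + H·x̄ = [0] + [3] = [3]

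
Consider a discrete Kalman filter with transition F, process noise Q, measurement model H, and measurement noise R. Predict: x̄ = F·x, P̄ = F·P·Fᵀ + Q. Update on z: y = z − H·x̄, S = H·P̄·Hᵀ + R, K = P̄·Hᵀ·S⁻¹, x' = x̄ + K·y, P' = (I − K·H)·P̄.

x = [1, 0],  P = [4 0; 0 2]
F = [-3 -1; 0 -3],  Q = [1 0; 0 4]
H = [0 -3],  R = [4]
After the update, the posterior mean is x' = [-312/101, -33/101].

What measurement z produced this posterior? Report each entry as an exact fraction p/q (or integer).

z = [1]

x̄ = F·x = [-3, 0]
P̄ = F·P·Fᵀ + Q = [39 6; 6 22]
S = H·P̄·Hᵀ + R = [202]
K = P̄·Hᵀ·S⁻¹ = [-9/101; -33/101]
x' − x̄ = [-9/101, -33/101] = K·y
y = (KᵀK)⁻¹·Kᵀ·(x' − x̄) = [1]
z = y + H·x̄ = [1] + [0] = [1]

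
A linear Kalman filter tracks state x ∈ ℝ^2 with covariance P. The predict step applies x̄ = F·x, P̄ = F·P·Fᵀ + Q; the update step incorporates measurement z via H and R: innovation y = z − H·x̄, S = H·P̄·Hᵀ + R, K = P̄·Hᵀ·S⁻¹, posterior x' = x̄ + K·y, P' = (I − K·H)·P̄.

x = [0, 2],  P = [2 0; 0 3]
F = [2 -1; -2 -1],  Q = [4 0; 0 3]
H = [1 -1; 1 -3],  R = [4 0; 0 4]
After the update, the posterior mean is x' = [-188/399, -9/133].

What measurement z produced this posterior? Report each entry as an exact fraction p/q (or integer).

x̄ = F·x = [-2, -2]
P̄ = F·P·Fᵀ + Q = [15 -5; -5 14]
S = H·P̄·Hᵀ + R = [43 77; 77 175]
K = P̄·Hᵀ·S⁻¹ = [85/114 -125/798; 7/38 -93/266]
x' − x̄ = [610/399, 257/133] = K·y
y = (KᵀK)⁻¹·Kᵀ·(x' − x̄) = [1, -5]
z = y + H·x̄ = [1, -5] + [0, 4] = [1, -1]

z = [1, -1]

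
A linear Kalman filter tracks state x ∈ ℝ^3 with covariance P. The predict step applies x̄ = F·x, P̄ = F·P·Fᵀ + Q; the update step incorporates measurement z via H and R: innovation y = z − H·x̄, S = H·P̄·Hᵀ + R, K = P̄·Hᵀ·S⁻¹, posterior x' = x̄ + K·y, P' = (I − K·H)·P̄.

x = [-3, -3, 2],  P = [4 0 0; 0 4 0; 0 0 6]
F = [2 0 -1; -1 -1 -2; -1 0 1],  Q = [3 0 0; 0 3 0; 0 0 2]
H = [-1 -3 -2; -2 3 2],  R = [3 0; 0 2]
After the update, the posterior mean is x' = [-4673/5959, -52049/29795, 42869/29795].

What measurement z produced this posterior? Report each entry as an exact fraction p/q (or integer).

x̄ = F·x = [-8, 2, 5]
P̄ = F·P·Fᵀ + Q = [25 4 -14; 4 35 -8; -14 -8 12]
S = H·P̄·Hᵀ + R = [263 -233; -233 433]
K = P̄·Hᵀ·S⁻¹ = [-3855/11918 -3891/11918; -10698/29795 -183/29795; 6293/29795 5313/29795]
x' − x̄ = [42999/5959, -111639/29795, -106106/29795] = K·y
y = (KᵀK)⁻¹·Kᵀ·(x' − x̄) = [11, -33]
z = y + H·x̄ = [11, -33] + [-8, 32] = [3, -1]

z = [3, -1]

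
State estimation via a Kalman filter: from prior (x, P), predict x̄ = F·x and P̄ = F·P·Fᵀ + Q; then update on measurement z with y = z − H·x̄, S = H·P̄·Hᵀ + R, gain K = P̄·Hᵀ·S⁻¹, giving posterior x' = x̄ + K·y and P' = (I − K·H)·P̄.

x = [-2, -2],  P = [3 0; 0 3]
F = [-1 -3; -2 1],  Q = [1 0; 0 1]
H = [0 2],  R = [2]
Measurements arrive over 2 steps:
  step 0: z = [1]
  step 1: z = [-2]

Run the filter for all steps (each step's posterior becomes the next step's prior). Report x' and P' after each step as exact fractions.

step 0: x̄ = F·x = [8, 2]
step 0: P̄ = F·P·Fᵀ + Q = [31 -3; -3 16]
step 0: y = z − H·x̄ = [-3]
step 0: S = H·P̄·Hᵀ + R = [66]
step 0: K = P̄·Hᵀ·S⁻¹ = [-1/11; 16/33]
step 0: x' = x̄ + K·y = [91/11, 6/11]
step 0: P' = (I − K·H)·P̄ = [335/11 -1/11; -1/11 16/33]
step 1: x̄ = F·x = [-109/11, -16]
step 1: P̄ = F·P·Fᵀ + Q = [388/11 59; 59 371/3]
step 1: y = z − H·x̄ = [30]
step 1: S = H·P̄·Hᵀ + R = [1490/3]
step 1: K = P̄·Hᵀ·S⁻¹ = [177/745; 371/745]
step 1: x' = x̄ + K·y = [-4559/1639, -158/149]
step 1: P' = (I − K·H)·P̄ = [59314/8195 177/745; 177/745 371/745]

step 0: x' = [91/11, 6/11], P' = [335/11 -1/11; -1/11 16/33]
step 1: x' = [-4559/1639, -158/149], P' = [59314/8195 177/745; 177/745 371/745]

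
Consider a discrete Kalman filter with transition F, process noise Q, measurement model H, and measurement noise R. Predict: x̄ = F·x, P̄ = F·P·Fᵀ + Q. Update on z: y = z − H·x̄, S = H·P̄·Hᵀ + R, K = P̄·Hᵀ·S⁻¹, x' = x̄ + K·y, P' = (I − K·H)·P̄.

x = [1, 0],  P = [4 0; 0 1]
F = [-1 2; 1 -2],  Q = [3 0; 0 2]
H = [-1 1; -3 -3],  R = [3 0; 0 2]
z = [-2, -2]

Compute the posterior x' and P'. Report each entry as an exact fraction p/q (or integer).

x̄ = F·x = [-1, 1]
P̄ = F·P·Fᵀ + Q = [11 -8; -8 10]
y = z − H·x̄ = [-4, -2]
S = H·P̄·Hᵀ + R = [40 3; 3 47]
K = P̄·Hᵀ·S⁻¹ = [-866/1871 -303/1871; 864/1871 -294/1871]
x' = x̄ + K·y = [2199/1871, -997/1871]
P' = (I − K·H)·P̄ = [1400/1871 -1198/1871; -1198/1871 1394/1871]

x' = [2199/1871, -997/1871]
P' = [1400/1871 -1198/1871; -1198/1871 1394/1871]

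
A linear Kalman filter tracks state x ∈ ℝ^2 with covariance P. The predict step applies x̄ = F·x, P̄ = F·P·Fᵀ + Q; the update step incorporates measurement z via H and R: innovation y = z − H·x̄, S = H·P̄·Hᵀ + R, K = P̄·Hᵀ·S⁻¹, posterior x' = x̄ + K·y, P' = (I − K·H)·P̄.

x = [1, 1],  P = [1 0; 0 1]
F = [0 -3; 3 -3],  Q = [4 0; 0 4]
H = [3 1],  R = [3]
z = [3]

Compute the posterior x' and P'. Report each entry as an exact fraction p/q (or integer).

x̄ = F·x = [-3, 0]
P̄ = F·P·Fᵀ + Q = [13 9; 9 22]
y = z − H·x̄ = [12]
S = H·P̄·Hᵀ + R = [196]
K = P̄·Hᵀ·S⁻¹ = [12/49; 1/4]
x' = x̄ + K·y = [-3/49, 3]
P' = (I − K·H)·P̄ = [61/49 -3; -3 39/4]

x' = [-3/49, 3]
P' = [61/49 -3; -3 39/4]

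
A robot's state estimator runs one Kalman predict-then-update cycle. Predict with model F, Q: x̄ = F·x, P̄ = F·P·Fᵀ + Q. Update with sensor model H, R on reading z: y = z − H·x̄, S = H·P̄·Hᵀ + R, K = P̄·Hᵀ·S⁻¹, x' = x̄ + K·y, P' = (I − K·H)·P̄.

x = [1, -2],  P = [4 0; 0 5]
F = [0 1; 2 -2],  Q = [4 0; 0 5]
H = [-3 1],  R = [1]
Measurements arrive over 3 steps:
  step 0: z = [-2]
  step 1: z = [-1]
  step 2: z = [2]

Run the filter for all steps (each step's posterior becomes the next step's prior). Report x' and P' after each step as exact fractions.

step 0: x̄ = F·x = [-2, 6]
step 0: P̄ = F·P·Fᵀ + Q = [9 -10; -10 41]
step 0: y = z − H·x̄ = [-14]
step 0: S = H·P̄·Hᵀ + R = [183]
step 0: K = P̄·Hᵀ·S⁻¹ = [-37/183; 71/183]
step 0: x' = x̄ + K·y = [152/183, 104/183]
step 0: P' = (I − K·H)·P̄ = [278/183 797/183; 797/183 2462/183]
step 1: x̄ = F·x = [104/183, 32/61]
step 1: P̄ = F·P·Fᵀ + Q = [3194/183 -1110/61; -1110/61 1833/61]
step 1: y = z − H·x̄ = [11/61]
step 1: S = H·P̄·Hᵀ + R = [18136/61]
step 1: K = P̄·Hᵀ·S⁻¹ = [-538/2267; 5163/18136]
step 1: x' = x̄ + K·y = [3574/6801, 10445/18136]
step 1: P' = (I − K·H)·P̄ = [4822/6801 4284/2267; 4284/2267 107979/18136]
step 2: x̄ = F·x = [10445/18136, -2743/27204]
step 2: P̄ = F·P·Fᵀ + Q = [180523/18136 -73707/9068; -73707/9068 224891/13602]
step 2: y = z − H·x̄ = [208307/54408]
step 2: S = H·P̄·Hᵀ + R = [8481545/54408]
step 2: K = P̄·Hᵀ·S⁻¹ = [-2066949/8481545; 445258/1696309]
step 2: x' = x̄ + K·y = [-3028796/8481545, 1533679/1696309]
step 2: P' = (I − K·H)·P̄ = [5901038/8481545 3127233/1696309; 3127233/1696309 9826957/1696309]

step 0: x' = [152/183, 104/183], P' = [278/183 797/183; 797/183 2462/183]
step 1: x' = [3574/6801, 10445/18136], P' = [4822/6801 4284/2267; 4284/2267 107979/18136]
step 2: x' = [-3028796/8481545, 1533679/1696309], P' = [5901038/8481545 3127233/1696309; 3127233/1696309 9826957/1696309]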